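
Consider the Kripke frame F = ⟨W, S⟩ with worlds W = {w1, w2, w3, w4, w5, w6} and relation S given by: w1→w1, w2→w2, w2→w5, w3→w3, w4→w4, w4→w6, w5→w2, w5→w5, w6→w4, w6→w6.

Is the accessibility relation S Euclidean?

Euclidean: yes — any two successors of a common world are S-related.

Yes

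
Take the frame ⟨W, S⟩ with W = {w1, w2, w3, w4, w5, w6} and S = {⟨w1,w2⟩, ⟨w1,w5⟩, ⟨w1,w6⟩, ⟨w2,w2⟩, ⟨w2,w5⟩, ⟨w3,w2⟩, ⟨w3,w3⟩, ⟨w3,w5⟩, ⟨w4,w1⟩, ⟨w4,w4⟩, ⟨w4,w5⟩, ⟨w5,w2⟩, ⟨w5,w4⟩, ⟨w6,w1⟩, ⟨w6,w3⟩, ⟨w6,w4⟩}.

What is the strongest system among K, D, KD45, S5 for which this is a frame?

D

Serial (axiom D): yes — every world has a successor (e.g. w1 S w2).
Euclidean (axiom 5): no — w1 S w2 and w1 S w6, but not w2 S w6.
Transitive (axiom 4): no — w1 S w5 and w5 S w4, but not w1 S w4.
Reflexive (axiom T): no — w1 is not related to itself.
So F validates K, D; KD45 would additionally require S to be Euclidean and transitive. The strongest is D.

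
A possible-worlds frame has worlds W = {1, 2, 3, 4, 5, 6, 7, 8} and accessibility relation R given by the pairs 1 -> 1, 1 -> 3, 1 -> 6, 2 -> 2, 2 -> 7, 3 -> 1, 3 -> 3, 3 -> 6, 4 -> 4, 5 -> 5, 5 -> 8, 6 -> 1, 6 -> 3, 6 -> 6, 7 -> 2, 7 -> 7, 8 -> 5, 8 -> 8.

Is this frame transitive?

Yes

Transitive: yes — every two-step R-path is closed by a direct edge.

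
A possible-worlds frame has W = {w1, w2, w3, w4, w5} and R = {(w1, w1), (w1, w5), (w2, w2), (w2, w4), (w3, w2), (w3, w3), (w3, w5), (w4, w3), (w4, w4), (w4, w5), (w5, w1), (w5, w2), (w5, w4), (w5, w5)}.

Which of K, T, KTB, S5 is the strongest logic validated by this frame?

Reflexive (axiom T): yes — every world is R-related to itself.
Symmetric (axiom B): no — w2 R w4 but not w4 R w2.
Euclidean (axiom 5): no — w3 R w2 and w3 R w5, but not w2 R w5.
So F validates K, T; KTB would additionally require R to be symmetric. The strongest is T.

T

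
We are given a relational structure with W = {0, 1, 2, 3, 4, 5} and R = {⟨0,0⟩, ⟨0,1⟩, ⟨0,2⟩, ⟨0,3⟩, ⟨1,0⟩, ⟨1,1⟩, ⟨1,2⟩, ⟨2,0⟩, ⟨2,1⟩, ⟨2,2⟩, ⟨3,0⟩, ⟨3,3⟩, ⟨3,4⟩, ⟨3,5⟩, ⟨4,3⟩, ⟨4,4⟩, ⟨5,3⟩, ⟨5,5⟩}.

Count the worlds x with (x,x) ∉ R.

0

R is reflexive; there are no such worlds.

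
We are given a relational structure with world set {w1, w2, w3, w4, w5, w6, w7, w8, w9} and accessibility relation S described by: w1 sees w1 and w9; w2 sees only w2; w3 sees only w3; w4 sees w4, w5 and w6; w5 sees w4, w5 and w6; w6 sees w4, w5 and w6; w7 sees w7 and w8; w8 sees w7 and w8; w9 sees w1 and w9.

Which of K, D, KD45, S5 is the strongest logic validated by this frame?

Serial (axiom D): yes — every world has a successor (e.g. w1 S w1).
Euclidean (axiom 5): yes — any two successors of a common world are S-related.
Transitive (axiom 4): yes — every two-step S-path is closed by a direct edge.
Reflexive (axiom T): yes — every world is S-related to itself.
So F validates K, D, KD45, S5. The strongest is S5.

S5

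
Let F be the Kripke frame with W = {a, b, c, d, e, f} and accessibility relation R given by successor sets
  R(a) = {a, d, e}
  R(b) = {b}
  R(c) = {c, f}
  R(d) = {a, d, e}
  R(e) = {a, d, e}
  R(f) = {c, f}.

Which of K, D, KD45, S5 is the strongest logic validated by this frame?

Serial (axiom D): yes — every world has a successor (e.g. a R a).
Euclidean (axiom 5): yes — any two successors of a common world are R-related.
Transitive (axiom 4): yes — every two-step R-path is closed by a direct edge.
Reflexive (axiom T): yes — every world is R-related to itself.
So F validates K, D, KD45, S5. The strongest is S5.

S5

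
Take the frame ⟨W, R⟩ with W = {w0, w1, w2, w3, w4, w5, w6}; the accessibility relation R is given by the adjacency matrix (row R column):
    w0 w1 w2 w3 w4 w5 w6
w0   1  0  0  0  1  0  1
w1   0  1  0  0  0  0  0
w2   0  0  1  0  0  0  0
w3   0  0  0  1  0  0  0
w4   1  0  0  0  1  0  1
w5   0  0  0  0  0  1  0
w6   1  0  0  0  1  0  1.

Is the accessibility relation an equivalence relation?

Yes

Reflexive: yes — every world is R-related to itself.
Symmetric: yes — every pair in R has its reverse in R.
Transitive: yes — every two-step R-path is closed by a direct edge.
So R is an equivalence relation.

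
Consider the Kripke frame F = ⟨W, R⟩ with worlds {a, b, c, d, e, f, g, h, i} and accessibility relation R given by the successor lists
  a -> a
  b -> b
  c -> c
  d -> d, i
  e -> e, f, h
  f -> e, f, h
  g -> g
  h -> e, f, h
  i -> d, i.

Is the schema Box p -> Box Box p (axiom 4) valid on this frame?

Yes

The schema 4 characterises exactly the transitive frames.
Transitive: yes — every two-step R-path is closed by a direct edge.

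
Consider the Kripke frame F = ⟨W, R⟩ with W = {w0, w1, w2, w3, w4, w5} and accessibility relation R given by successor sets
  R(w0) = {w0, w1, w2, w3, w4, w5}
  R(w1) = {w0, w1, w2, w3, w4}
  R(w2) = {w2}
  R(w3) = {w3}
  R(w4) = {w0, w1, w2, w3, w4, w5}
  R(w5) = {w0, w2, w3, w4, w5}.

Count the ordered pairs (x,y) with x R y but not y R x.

Enumerating: (w0,w2), (w0,w3), (w1,w2), (w1,w3), (w4,w2), (w4,w3), (w5,w2), (w5,w3).

8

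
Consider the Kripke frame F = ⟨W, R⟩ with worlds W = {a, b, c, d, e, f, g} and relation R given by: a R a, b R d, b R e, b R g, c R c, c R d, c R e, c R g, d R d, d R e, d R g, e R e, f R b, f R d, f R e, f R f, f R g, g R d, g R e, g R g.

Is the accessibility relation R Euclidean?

No

Euclidean: no — b R e and b R d, but not e R d.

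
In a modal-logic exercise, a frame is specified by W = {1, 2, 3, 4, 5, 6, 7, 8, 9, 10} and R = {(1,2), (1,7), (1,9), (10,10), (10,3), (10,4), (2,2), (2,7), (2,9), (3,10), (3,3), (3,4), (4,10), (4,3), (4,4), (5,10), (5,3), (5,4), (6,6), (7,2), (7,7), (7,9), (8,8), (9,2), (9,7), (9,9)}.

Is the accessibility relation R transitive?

Transitive: yes — every two-step R-path is closed by a direct edge.

Yes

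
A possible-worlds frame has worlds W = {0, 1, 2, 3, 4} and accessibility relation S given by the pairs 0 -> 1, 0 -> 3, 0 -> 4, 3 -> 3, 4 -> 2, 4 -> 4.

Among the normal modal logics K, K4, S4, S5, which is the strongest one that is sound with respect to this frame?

K

Transitive (axiom 4): no — 0 S 4 and 4 S 2, but not 0 S 2.
Reflexive (axiom T): no — 0 is not related to itself.
Euclidean (axiom 5): no — 0 S 1 and 0 S 3, but not 1 S 3.
So F validates K; K4 would additionally require S to be transitive. The strongest is K.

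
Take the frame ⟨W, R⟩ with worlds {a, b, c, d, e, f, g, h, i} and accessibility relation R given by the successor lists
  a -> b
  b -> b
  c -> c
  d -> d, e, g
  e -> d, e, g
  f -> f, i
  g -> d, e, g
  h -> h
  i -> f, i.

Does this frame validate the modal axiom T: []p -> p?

The schema T characterises exactly the reflexive frames.
Reflexive: no — a is not related to itself.

No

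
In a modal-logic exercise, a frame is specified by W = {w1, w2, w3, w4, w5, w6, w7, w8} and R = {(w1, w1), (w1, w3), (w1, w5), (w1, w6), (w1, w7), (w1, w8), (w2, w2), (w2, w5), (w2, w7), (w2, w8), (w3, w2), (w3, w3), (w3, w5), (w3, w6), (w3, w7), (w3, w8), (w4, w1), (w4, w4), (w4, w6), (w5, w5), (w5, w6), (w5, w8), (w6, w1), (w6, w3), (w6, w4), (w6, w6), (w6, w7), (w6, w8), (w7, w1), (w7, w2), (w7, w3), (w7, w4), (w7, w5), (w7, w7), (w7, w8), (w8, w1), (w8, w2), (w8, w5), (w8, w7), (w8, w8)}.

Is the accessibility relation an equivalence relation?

No

Reflexive: yes — every world is R-related to itself.
Symmetric: no — w1 R w3 but not w3 R w1.
Transitive: no — w1 R w3 and w3 R w2, but not w1 R w2.
So R is not an equivalence relation.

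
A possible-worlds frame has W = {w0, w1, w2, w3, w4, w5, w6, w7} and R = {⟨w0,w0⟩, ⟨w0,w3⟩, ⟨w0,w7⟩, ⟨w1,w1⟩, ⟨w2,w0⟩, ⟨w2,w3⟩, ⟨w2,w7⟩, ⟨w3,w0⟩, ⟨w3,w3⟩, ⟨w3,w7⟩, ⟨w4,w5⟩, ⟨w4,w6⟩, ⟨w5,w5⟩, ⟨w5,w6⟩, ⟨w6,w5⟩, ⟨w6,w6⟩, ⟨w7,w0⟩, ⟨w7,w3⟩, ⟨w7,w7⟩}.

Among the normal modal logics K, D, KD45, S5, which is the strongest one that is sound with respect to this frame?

KD45

Serial (axiom D): yes — every world has a successor (e.g. w0 R w0).
Euclidean (axiom 5): yes — any two successors of a common world are R-related.
Transitive (axiom 4): yes — every two-step R-path is closed by a direct edge.
Reflexive (axiom T): no — w2 is not related to itself.
So F validates K, D, KD45; S5 would additionally require R to be reflexive. The strongest is KD45.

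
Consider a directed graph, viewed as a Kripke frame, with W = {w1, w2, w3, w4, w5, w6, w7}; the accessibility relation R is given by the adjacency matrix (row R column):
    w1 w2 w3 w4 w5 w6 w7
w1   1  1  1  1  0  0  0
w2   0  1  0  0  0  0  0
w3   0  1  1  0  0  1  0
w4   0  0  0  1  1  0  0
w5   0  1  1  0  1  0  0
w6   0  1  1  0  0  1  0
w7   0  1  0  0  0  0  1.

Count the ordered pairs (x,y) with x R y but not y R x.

Enumerating: (w1,w2), (w1,w3), (w1,w4), (w3,w2), (w4,w5), (w5,w2), (w5,w3), (w6,w2), (w7,w2).

9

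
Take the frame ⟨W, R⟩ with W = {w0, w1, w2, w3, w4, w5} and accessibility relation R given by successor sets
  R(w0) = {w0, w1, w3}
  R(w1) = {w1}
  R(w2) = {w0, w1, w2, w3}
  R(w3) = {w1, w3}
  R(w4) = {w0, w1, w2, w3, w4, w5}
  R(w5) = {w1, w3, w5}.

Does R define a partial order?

Reflexive: yes — every world is R-related to itself.
Transitive: yes — every two-step R-path is closed by a direct edge.
Antisymmetric: yes — no distinct pair is related both ways.
So R is a partial order.

Yes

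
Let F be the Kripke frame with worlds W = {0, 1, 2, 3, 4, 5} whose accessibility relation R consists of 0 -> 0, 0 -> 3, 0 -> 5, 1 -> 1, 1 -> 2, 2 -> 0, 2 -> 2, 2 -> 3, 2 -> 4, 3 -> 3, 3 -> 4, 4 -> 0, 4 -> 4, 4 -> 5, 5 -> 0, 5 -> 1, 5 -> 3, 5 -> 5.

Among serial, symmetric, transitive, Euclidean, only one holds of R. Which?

Serial: yes — every world has a successor (e.g. 0 R 0).
Symmetric: no — 0 R 3 but not 3 R 0.
Transitive: no — 0 R 3 and 3 R 4, but not 0 R 4.
Euclidean: no — 0 R 3 and 0 R 5, but not 3 R 5.
Only serial holds.

serial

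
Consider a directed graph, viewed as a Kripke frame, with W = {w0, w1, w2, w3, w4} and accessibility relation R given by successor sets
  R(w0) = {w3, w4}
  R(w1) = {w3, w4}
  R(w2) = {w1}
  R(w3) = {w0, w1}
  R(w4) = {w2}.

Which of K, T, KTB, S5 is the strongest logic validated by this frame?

K

Reflexive (axiom T): no — w0 is not related to itself.
Symmetric (axiom B): no — w0 R w4 but not w4 R w0.
Euclidean (axiom 5): no — w0 R w3 and w0 R w4, but not w3 R w4.
So F validates K; T would additionally require R to be reflexive. The strongest is K.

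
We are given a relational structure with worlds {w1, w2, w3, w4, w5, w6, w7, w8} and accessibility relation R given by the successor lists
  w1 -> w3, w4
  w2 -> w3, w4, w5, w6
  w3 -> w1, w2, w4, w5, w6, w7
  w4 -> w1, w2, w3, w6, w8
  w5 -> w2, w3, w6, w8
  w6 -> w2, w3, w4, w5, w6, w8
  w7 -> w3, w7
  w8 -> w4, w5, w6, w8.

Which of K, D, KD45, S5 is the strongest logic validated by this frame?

D

Serial (axiom D): yes — every world has a successor (e.g. w1 R w3).
Euclidean (axiom 5): no — w2 R w4 and w2 R w5, but not w4 R w5.
Transitive (axiom 4): no — w1 R w3 and w3 R w2, but not w1 R w2.
Reflexive (axiom T): no — w1 is not related to itself.
So F validates K, D; KD45 would additionally require R to be Euclidean and transitive. The strongest is D.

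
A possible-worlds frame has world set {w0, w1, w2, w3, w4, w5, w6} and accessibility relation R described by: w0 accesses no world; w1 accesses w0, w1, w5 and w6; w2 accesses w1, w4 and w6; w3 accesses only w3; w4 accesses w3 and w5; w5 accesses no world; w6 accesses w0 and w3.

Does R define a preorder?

Reflexive: no — w0 is not related to itself.
Transitive: no — w1 R w6 and w6 R w3, but not w1 R w3.
So R is not a preorder.

No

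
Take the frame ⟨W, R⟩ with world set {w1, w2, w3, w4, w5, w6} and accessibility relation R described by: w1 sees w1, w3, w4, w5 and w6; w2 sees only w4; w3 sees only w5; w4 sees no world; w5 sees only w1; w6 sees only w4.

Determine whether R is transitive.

No

Transitive: no — w3 R w5 and w5 R w1, but not w3 R w1.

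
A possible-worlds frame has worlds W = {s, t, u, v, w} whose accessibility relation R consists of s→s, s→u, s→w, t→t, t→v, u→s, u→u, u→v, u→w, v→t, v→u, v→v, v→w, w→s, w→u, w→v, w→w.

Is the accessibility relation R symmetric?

Yes

Symmetric: yes — every pair in R has its reverse in R.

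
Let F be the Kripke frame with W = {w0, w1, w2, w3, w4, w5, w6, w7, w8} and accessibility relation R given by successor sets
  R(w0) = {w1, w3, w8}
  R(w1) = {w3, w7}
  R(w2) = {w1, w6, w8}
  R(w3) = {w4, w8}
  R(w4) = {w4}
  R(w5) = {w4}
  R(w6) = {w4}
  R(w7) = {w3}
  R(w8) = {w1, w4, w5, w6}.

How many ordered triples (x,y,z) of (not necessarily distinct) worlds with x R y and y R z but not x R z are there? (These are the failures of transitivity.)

Enumerating: (w0,w1,w7), (w0,w3,w4), (w0,w8,w4), (w0,w8,w5), (w0,w8,w6), (w1,w3,w4), (w1,w3,w8), (w2,w1,w3), (w2,w1,w7), (w2,w6,w4), (w2,w8,w4), (w2,w8,w5), … and 7 more.
Total: 19.

19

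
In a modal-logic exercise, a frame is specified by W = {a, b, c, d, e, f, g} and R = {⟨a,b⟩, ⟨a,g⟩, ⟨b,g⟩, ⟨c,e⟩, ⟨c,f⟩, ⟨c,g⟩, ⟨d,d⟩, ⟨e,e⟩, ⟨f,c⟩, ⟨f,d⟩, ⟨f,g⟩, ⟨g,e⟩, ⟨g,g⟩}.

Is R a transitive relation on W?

Transitive: no — a R g and g R e, but not a R e.

No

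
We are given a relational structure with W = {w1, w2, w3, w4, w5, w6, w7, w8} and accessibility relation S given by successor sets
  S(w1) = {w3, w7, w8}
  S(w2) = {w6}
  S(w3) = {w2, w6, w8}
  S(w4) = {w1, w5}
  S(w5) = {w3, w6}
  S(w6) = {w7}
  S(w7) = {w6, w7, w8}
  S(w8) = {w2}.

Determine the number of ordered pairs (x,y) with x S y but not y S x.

13

Enumerating: (w1,w3), (w1,w7), (w1,w8), (w2,w6), (w3,w2), (w3,w6), (w3,w8), (w4,w1), (w4,w5), (w5,w3), (w5,w6), (w7,w8), (w8,w2).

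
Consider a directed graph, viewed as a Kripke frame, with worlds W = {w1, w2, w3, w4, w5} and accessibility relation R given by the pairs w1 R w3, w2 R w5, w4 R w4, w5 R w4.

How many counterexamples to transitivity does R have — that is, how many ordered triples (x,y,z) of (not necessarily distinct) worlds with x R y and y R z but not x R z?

Enumerating: (w2,w5,w4).

1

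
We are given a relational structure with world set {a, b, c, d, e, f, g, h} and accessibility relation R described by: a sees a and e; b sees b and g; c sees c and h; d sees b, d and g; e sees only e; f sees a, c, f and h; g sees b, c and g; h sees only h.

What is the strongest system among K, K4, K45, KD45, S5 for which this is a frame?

K

Transitive (axiom 4): no — b R g and g R c, but not b R c.
Euclidean (axiom 5): no — f R a and f R c, but not a R c.
Serial (axiom D): yes — every world has a successor (e.g. a R a).
Reflexive (axiom T): yes — every world is R-related to itself.
So F validates K; K4 would additionally require R to be transitive. The strongest is K.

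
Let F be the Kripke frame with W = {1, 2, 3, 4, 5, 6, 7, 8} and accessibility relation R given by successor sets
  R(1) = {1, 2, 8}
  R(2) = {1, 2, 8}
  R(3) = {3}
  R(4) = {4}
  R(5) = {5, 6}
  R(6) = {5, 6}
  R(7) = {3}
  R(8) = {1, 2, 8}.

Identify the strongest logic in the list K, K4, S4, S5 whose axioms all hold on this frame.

K4

Transitive (axiom 4): yes — every two-step R-path is closed by a direct edge.
Reflexive (axiom T): no — 7 is not related to itself.
Euclidean (axiom 5): yes — any two successors of a common world are R-related.
So F validates K, K4; S4 would additionally require R to be reflexive. The strongest is K4.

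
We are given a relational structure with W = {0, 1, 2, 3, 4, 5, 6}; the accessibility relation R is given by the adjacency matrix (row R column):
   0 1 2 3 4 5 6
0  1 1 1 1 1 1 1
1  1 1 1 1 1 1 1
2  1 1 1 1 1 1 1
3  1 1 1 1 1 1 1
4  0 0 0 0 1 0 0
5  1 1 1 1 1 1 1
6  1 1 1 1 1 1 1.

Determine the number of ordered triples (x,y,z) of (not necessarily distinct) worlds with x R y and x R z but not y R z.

Enumerating: (0,4,0), (0,4,1), (0,4,2), (0,4,3), (0,4,5), (0,4,6), (1,4,0), (1,4,1), (1,4,2), (1,4,3), (1,4,5), (1,4,6), … and 24 more.
Total: 36.

36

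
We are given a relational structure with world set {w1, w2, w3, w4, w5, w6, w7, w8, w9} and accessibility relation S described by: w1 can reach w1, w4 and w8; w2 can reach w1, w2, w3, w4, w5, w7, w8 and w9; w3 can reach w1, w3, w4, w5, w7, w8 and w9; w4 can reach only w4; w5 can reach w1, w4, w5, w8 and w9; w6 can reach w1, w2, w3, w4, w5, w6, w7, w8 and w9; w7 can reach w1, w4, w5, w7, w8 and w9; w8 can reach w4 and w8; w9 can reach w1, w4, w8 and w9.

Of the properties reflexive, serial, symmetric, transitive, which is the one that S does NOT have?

symmetric

Reflexive: yes — every world is S-related to itself.
Serial: yes — every world has a successor (e.g. w1 S w1).
Symmetric: no — w1 S w4 but not w4 S w1.
Transitive: yes — every two-step S-path is closed by a direct edge.
Only symmetric fails.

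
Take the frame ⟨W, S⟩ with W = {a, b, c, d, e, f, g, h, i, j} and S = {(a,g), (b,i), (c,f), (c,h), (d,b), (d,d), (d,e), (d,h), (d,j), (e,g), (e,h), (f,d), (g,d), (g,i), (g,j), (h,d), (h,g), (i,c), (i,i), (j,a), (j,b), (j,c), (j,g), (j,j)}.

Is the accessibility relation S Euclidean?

Euclidean: no — c S f and c S h, but not f S h.

No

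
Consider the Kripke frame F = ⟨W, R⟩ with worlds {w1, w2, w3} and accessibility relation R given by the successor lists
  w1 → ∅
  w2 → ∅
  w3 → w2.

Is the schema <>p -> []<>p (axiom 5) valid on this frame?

No

The schema 5 characterises exactly the Euclidean frames.
Euclidean: no — w3 R w2 and w3 R w2, but not w2 R w2.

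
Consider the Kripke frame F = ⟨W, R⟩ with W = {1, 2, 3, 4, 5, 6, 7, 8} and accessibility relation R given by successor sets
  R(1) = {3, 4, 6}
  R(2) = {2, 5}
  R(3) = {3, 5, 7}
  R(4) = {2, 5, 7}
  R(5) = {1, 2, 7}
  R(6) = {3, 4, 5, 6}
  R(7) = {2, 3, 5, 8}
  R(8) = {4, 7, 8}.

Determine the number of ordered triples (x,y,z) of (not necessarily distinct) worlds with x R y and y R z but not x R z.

Enumerating: (1,3,5), (1,3,7), (1,4,2), (1,4,5), (1,4,7), (1,6,5), (2,5,1), (2,5,7), (3,5,1), (3,5,2), (3,7,2), (3,7,8), … and 26 more.
Total: 38.

38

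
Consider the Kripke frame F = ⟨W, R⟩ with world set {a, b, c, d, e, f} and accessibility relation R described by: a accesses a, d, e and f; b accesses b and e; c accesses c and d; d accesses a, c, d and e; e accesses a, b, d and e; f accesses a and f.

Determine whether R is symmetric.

Symmetric: yes — every pair in R has its reverse in R.

Yes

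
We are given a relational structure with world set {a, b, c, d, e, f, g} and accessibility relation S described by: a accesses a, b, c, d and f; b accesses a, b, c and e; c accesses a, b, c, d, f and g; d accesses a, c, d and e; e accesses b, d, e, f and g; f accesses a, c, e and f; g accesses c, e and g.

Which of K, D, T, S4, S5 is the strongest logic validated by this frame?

Serial (axiom D): yes — every world has a successor (e.g. a S a).
Reflexive (axiom T): yes — every world is S-related to itself.
Transitive (axiom 4): no — a S b and b S e, but not a S e.
Euclidean (axiom 5): no — a S b and a S d, but not b S d.
So F validates K, D, T; S4 would additionally require S to be transitive. The strongest is T.

T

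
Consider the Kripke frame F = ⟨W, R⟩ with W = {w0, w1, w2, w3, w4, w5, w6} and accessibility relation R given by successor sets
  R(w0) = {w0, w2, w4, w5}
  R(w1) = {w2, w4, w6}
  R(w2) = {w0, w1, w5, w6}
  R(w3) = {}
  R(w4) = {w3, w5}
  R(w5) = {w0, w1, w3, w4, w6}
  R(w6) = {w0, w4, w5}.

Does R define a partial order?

Reflexive: no — w1 is not related to itself.
Transitive: no — w0 R w2 and w2 R w1, but not w0 R w1.
Antisymmetric: no — w0 R w2 and w2 R w0 with w0 ≠ w2.
So R is not a partial order.

No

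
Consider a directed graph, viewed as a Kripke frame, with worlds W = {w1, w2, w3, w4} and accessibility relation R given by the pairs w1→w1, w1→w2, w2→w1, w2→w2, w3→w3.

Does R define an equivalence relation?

No

Reflexive: no — w4 is not related to itself.
Symmetric: yes — every pair in R has its reverse in R.
Transitive: yes — every two-step R-path is closed by a direct edge.
So R is not an equivalence relation.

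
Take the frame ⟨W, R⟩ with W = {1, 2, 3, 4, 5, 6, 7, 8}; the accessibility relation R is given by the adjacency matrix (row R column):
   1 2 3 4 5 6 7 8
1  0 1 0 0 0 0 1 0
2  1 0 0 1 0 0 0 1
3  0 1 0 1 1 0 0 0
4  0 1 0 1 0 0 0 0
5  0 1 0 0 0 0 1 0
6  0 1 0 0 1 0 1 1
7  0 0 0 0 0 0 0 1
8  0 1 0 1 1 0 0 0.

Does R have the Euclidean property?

No

Euclidean: no — 1 R 2 and 1 R 7, but not 2 R 7.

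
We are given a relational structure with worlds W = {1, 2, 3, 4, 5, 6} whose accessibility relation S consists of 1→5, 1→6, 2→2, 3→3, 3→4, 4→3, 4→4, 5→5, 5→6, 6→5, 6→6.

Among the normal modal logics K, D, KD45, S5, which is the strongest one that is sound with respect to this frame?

KD45

Serial (axiom D): yes — every world has a successor (e.g. 1 S 5).
Euclidean (axiom 5): yes — any two successors of a common world are S-related.
Transitive (axiom 4): yes — every two-step S-path is closed by a direct edge.
Reflexive (axiom T): no — 1 is not related to itself.
So F validates K, D, KD45; S5 would additionally require S to be reflexive. The strongest is KD45.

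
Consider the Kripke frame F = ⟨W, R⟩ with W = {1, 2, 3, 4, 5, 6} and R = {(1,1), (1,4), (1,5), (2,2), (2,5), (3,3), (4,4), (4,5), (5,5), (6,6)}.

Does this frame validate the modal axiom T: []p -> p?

Yes

Axiom T corresponds to the accessibility relation being reflexive.
Reflexive: yes — every world is R-related to itself.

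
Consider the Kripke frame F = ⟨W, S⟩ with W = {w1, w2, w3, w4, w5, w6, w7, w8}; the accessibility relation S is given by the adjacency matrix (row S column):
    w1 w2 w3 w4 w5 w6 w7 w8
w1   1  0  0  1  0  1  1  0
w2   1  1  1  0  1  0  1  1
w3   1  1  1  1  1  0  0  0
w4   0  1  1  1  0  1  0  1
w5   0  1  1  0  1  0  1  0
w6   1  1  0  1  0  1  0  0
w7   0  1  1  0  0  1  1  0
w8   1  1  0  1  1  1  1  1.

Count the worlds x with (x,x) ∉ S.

S is reflexive; there are no such worlds.

0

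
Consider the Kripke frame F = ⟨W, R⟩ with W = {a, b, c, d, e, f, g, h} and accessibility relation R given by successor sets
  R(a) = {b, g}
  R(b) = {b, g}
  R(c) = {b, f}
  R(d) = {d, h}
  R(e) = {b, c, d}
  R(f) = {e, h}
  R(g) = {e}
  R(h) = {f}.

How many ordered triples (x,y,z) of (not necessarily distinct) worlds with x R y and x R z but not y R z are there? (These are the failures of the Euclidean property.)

Enumerating: (a,g,b), (a,g,g), (b,g,b), (b,g,g), (c,b,f), (c,f,b), (c,f,f), (d,h,d), (d,h,h), (e,b,c), (e,b,d), (e,c,c), … and 9 more.
Total: 21.

21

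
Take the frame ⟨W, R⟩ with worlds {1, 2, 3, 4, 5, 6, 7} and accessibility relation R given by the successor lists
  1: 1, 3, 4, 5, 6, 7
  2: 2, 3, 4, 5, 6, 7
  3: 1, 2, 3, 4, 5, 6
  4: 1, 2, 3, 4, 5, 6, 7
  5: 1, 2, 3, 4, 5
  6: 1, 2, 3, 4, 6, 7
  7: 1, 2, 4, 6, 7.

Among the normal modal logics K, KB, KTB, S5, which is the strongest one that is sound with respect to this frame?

KTB

Symmetric (axiom B): yes — every pair in R has its reverse in R.
Reflexive (axiom T): yes — every world is R-related to itself.
Euclidean (axiom 5): no — 1 R 3 and 1 R 7, but not 3 R 7.
So F validates K, KB, KTB; S5 would additionally require R to be Euclidean. The strongest is KTB.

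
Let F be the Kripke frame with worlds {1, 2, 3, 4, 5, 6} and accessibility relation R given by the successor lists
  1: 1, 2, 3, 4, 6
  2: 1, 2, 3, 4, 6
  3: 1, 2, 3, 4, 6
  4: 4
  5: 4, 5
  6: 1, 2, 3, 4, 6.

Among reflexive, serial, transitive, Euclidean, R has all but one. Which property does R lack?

Reflexive: yes — every world is R-related to itself.
Serial: yes — every world has a successor (e.g. 1 R 1).
Transitive: yes — every two-step R-path is closed by a direct edge.
Euclidean: no — 1 R 4 and 1 R 2, but not 4 R 2.
Only Euclidean fails.

Euclidean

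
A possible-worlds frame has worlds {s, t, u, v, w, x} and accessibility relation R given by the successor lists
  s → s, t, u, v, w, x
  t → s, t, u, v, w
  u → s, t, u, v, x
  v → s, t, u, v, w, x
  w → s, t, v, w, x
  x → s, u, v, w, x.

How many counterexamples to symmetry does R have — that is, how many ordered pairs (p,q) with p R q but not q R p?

0

R is symmetric; there are no such tuples.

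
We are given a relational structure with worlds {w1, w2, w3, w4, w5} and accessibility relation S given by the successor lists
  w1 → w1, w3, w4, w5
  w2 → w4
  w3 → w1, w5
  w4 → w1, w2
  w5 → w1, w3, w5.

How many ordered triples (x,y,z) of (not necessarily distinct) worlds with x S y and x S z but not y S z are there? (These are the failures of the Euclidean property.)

Enumerating: (w1,w3,w3), (w1,w3,w4), (w1,w4,w3), (w1,w4,w4), (w1,w4,w5), (w1,w5,w4), (w2,w4,w4), (w4,w1,w2), (w4,w2,w1), (w4,w2,w2), (w5,w3,w3).

11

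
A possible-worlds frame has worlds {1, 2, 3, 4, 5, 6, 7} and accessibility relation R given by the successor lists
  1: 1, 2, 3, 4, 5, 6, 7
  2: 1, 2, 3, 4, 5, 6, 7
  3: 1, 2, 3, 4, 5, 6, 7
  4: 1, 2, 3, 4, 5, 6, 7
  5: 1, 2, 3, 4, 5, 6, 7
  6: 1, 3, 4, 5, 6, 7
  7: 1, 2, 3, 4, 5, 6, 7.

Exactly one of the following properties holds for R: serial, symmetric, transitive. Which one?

Serial: yes — every world has a successor (e.g. 1 R 1).
Symmetric: no — 2 R 6 but not 6 R 2.
Transitive: no — 6 R 1 and 1 R 2, but not 6 R 2.
Only serial holds.

serial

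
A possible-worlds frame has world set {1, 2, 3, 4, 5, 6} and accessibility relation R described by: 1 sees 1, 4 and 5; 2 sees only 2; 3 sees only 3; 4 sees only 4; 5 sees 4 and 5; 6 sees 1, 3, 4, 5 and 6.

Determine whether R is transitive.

Yes

Transitive: yes — every two-step R-path is closed by a direct edge.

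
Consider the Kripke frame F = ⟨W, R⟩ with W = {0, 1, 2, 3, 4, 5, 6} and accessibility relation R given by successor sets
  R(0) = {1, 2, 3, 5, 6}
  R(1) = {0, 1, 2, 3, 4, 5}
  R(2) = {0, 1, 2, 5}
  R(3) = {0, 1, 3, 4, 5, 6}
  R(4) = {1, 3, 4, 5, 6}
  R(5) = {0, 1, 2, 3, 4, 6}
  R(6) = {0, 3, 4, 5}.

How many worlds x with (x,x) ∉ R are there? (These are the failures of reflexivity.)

3

Enumerating: 0, 5, 6.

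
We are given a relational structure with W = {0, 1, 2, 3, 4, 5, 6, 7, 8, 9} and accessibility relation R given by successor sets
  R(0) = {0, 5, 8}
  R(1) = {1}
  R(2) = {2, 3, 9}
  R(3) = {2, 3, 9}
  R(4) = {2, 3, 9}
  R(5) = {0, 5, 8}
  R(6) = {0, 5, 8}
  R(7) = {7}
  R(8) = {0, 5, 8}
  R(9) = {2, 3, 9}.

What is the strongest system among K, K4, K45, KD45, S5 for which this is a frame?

Transitive (axiom 4): yes — every two-step R-path is closed by a direct edge.
Euclidean (axiom 5): yes — any two successors of a common world are R-related.
Serial (axiom D): yes — every world has a successor (e.g. 0 R 0).
Reflexive (axiom T): no — 4 is not related to itself.
So F validates K, K4, K45, KD45; S5 would additionally require R to be reflexive. The strongest is KD45.

KD45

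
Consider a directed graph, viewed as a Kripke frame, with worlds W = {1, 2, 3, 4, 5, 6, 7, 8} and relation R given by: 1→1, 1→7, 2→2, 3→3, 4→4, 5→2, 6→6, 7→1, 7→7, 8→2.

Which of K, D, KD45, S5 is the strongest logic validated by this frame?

KD45

Serial (axiom D): yes — every world has a successor (e.g. 1 R 1).
Euclidean (axiom 5): yes — any two successors of a common world are R-related.
Transitive (axiom 4): yes — every two-step R-path is closed by a direct edge.
Reflexive (axiom T): no — 5 is not related to itself.
So F validates K, D, KD45; S5 would additionally require R to be reflexive. The strongest is KD45.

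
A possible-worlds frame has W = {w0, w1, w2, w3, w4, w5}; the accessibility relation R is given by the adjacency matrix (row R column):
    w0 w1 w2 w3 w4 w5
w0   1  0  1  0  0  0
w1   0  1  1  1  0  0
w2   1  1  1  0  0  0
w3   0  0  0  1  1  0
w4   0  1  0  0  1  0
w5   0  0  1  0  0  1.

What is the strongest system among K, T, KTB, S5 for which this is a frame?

T

Reflexive (axiom T): yes — every world is R-related to itself.
Symmetric (axiom B): no — w1 R w3 but not w3 R w1.
Euclidean (axiom 5): no — w1 R w2 and w1 R w3, but not w2 R w3.
So F validates K, T; KTB would additionally require R to be symmetric. The strongest is T.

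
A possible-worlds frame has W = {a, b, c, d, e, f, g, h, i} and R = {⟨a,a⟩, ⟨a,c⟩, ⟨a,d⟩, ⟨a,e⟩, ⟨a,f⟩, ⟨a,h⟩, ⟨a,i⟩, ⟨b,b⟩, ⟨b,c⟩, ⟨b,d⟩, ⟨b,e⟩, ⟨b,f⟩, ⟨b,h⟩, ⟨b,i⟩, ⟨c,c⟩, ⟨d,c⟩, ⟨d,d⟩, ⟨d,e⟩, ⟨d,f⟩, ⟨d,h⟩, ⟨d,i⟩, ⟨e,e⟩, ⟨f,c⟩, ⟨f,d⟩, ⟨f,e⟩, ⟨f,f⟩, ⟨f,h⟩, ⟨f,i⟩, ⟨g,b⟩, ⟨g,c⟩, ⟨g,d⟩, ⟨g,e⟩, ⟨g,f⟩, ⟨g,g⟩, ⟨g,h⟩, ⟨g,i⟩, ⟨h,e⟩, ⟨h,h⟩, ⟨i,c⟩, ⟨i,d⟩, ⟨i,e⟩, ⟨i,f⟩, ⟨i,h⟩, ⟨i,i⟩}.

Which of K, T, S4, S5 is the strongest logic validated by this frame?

Reflexive (axiom T): yes — every world is R-related to itself.
Transitive (axiom 4): yes — every two-step R-path is closed by a direct edge.
Euclidean (axiom 5): no — a R c and a R d, but not c R d.
So F validates K, T, S4; S5 would additionally require R to be Euclidean. The strongest is S4.

S4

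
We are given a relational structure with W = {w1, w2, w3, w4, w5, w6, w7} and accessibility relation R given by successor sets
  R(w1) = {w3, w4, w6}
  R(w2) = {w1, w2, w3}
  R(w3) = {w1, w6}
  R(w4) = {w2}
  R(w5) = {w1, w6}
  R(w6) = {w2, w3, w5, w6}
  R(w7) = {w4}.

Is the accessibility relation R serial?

Yes

Serial: yes — every world has a successor (e.g. w1 R w3).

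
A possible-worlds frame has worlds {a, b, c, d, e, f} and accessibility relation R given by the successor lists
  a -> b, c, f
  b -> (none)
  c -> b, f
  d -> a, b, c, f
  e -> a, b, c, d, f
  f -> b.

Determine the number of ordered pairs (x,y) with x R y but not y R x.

Enumerating: (a,b), (a,c), (a,f), (c,b), (c,f), (d,a), (d,b), (d,c), (d,f), (e,a), (e,b), (e,c), (e,d), (e,f), (f,b).

15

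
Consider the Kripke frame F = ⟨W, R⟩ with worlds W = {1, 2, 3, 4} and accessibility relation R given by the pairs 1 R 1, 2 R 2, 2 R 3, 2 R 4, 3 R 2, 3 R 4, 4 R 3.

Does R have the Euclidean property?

Euclidean: no — 3 R 4 and 3 R 2, but not 4 R 2.

No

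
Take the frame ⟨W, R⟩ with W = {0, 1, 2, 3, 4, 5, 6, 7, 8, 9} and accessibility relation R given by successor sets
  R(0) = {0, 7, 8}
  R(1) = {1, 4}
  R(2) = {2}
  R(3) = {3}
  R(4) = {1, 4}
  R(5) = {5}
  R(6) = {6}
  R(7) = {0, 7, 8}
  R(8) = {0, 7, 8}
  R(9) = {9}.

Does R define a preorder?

Reflexive: yes — every world is R-related to itself.
Transitive: yes — every two-step R-path is closed by a direct edge.
So R is a preorder.

Yes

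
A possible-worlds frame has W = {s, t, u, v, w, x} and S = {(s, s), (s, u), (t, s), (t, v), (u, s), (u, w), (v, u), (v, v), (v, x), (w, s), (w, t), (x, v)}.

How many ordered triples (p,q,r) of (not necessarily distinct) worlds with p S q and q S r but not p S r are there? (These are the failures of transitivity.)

12

Enumerating: (s,u,w), (t,s,u), (t,v,u), (t,v,x), (u,s,u), (u,w,t), (v,u,s), (v,u,w), (w,s,u), (w,t,v), (x,v,u), (x,v,x).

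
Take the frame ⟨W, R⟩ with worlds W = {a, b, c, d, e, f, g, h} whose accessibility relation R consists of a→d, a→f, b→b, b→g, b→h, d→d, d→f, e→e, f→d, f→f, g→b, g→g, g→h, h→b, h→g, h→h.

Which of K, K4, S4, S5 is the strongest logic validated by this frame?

K4

Transitive (axiom 4): yes — every two-step R-path is closed by a direct edge.
Reflexive (axiom T): no — a is not related to itself.
Euclidean (axiom 5): yes — any two successors of a common world are R-related.
So F validates K, K4; S4 would additionally require R to be reflexive. The strongest is K4.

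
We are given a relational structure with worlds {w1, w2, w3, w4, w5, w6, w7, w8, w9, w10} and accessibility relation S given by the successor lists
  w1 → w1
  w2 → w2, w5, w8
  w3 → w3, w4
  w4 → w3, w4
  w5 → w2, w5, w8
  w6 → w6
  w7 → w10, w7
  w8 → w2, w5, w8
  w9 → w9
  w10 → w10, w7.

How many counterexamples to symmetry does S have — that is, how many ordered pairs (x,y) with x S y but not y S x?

S is symmetric; there are no such tuples.

0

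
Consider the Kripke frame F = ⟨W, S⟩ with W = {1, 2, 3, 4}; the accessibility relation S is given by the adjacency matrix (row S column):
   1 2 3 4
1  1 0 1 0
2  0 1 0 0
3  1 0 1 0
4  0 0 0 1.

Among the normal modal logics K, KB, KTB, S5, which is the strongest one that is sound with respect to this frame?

Symmetric (axiom B): yes — every pair in S has its reverse in S.
Reflexive (axiom T): yes — every world is S-related to itself.
Euclidean (axiom 5): yes — any two successors of a common world are S-related.
So F validates K, KB, KTB, S5. The strongest is S5.

S5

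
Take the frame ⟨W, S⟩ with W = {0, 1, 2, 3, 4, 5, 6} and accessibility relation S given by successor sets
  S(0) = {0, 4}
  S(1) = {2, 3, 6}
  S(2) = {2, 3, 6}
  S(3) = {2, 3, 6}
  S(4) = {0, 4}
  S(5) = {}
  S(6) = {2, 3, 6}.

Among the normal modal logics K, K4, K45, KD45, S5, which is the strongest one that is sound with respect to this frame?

K45

Transitive (axiom 4): yes — every two-step S-path is closed by a direct edge.
Euclidean (axiom 5): yes — any two successors of a common world are S-related.
Serial (axiom D): no — 5 has no S-successor.
Reflexive (axiom T): no — 1 is not related to itself.
So F validates K, K4, K45; KD45 would additionally require S to be serial. The strongest is K45.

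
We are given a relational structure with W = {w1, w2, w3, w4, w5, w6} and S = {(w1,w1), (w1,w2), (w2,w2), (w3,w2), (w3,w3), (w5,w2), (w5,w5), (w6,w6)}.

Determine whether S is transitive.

Yes

Transitive: yes — every two-step S-path is closed by a direct edge.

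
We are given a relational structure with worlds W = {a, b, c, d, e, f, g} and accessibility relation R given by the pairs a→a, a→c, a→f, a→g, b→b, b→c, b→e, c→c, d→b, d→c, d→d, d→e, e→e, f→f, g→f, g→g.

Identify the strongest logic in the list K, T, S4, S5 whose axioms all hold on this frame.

S4

Reflexive (axiom T): yes — every world is R-related to itself.
Transitive (axiom 4): yes — every two-step R-path is closed by a direct edge.
Euclidean (axiom 5): no — a R c and a R f, but not c R f.
So F validates K, T, S4; S5 would additionally require R to be Euclidean. The strongest is S4.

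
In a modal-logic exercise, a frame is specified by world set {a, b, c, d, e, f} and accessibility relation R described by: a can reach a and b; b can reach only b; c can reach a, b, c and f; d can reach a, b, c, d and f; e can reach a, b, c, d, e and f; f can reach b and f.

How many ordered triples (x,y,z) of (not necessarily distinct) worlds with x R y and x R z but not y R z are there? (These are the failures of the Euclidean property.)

Enumerating: (a,b,a), (c,a,c), (c,a,f), (c,b,a), (c,b,c), (c,b,f), (c,f,a), (c,f,c), (d,a,c), (d,a,d), (d,a,f), (d,b,a), … and 24 more.
Total: 36.

36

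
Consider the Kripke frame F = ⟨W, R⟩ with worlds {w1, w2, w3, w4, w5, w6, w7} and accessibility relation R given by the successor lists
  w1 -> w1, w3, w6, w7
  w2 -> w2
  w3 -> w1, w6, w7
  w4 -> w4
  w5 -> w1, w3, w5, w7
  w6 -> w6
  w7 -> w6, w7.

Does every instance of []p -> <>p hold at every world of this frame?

Yes

By correspondence theory, D is valid on a frame iff R is serial.
Serial: yes — every world has a successor (e.g. w1 R w1).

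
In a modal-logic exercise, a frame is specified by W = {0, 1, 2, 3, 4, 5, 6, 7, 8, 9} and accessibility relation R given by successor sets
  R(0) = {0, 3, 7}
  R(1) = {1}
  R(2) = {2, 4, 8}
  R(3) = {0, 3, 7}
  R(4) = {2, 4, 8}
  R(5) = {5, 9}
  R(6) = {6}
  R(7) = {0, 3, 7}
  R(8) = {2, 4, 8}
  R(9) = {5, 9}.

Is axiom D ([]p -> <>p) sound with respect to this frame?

By correspondence theory, D is valid on a frame iff R is serial.
Serial: yes — every world has a successor (e.g. 0 R 0).

Yes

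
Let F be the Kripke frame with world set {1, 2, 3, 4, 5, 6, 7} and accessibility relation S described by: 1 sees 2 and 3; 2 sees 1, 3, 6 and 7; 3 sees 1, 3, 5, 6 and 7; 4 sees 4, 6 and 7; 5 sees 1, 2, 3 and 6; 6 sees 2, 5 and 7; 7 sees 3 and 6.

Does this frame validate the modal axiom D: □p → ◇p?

Yes

By correspondence theory, D is valid on a frame iff S is serial.
Serial: yes — every world has a successor (e.g. 1 S 2).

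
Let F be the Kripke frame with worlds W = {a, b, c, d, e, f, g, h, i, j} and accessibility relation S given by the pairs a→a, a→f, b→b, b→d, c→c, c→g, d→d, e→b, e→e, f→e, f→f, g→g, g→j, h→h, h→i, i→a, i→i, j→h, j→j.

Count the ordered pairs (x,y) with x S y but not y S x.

9

Enumerating: (a,f), (b,d), (c,g), (e,b), (f,e), (g,j), (h,i), (i,a), (j,h).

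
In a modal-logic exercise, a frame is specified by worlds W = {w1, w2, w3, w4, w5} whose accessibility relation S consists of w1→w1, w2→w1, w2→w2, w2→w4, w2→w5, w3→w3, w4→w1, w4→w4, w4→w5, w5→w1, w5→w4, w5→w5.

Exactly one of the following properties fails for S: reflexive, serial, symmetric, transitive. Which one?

Reflexive: yes — every world is S-related to itself.
Serial: yes — every world has a successor (e.g. w1 S w1).
Symmetric: no — w2 S w1 but not w1 S w2.
Transitive: yes — every two-step S-path is closed by a direct edge.
Only symmetric fails.

symmetric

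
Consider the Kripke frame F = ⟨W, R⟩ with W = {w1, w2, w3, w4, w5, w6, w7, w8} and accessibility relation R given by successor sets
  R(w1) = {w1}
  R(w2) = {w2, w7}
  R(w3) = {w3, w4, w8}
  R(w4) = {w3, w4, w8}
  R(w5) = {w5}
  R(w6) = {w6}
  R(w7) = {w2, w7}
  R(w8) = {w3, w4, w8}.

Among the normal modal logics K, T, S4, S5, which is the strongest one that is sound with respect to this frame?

S5

Reflexive (axiom T): yes — every world is R-related to itself.
Transitive (axiom 4): yes — every two-step R-path is closed by a direct edge.
Euclidean (axiom 5): yes — any two successors of a common world are R-related.
So F validates K, T, S4, S5. The strongest is S5.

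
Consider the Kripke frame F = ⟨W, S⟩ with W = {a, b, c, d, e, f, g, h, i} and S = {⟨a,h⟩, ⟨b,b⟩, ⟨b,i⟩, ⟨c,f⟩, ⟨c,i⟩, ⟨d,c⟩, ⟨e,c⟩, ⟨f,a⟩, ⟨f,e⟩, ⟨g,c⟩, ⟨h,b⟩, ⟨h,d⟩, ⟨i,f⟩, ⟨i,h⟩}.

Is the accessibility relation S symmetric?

Symmetric: no — a S h but not h S a.

No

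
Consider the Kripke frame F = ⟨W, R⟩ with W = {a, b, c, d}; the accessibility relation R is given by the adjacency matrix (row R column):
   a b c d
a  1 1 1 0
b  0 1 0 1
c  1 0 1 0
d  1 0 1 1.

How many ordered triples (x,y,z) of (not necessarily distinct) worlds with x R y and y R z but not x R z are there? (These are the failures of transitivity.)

Enumerating: (a,b,d), (b,d,a), (b,d,c), (c,a,b), (d,a,b).

5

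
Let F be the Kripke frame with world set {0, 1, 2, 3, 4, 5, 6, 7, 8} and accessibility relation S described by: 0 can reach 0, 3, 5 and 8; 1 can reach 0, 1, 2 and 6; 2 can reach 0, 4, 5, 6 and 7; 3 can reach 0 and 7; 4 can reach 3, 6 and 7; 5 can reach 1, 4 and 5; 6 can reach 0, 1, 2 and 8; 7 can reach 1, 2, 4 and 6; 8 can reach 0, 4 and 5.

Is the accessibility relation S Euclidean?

No

Euclidean: no — 0 S 3 and 0 S 5, but not 3 S 5.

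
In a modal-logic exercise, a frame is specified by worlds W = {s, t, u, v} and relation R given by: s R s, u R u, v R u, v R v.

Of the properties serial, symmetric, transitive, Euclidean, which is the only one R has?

transitive

Serial: no — t has no R-successor.
Symmetric: no — v R u but not u R v.
Transitive: yes — every two-step R-path is closed by a direct edge.
Euclidean: no — v R u and v R v, but not u R v.
Only transitive holds.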